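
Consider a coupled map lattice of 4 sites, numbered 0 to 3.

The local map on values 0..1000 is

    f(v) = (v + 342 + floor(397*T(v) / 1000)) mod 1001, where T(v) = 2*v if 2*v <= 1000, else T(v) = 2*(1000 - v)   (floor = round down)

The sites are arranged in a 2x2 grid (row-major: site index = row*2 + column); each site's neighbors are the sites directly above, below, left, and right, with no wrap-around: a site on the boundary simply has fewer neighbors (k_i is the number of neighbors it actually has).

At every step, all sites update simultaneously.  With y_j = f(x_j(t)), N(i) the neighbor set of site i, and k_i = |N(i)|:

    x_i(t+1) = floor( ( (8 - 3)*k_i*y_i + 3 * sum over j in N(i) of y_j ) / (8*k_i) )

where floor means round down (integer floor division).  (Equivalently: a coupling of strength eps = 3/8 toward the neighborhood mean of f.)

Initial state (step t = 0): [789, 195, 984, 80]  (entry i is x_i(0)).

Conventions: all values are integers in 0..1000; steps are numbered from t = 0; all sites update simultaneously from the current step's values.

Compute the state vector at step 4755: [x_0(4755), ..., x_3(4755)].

Answer: [325, 325, 325, 325]
Key observation: The state at step 23, [325, 325, 325, 325], reappears at step 25: the system is in a cycle of period 2 from step 23 on.  Therefore the state at step 4755 equals the state at step 23 + ((4755 - 23) mod 2) = 23, which is [325, 325, 325, 325].

Derivation:
t=0: [789, 195, 984, 80]
t=1: [378, 578, 357, 495]
t=2: [243, 205, 660, 374]
t=3: [669, 590, 316, 190]
t=4: [388, 338, 746, 644]
t=5: [254, 649, 237, 398]
t=6: [692, 327, 639, 228]
t=7: [397, 772, 359, 693]
t=8: [273, 245, 678, 413]
t=9: [717, 659, 342, 248]
t=10: [405, 369, 797, 720]
t=11: [98, 66, 252, 233]
t=12: [558, 526, 735, 710]
t=13: [254, 251, 278, 274]
t=14: [804, 800, 830, 826]
t=15: [300, 300, 304, 303]
t=16: [881, 880, 885, 884]
t=17: [316, 316, 316, 316]
t=18: [908, 908, 908, 908]
t=19: [322, 322, 322, 322]
t=20: [919, 919, 919, 919]
t=21: [324, 324, 324, 324]
t=22: [923, 923, 923, 923]
t=23: [325, 325, 325, 325]
t=24: [925, 925, 925, 925]
t=25: [325, 325, 325, 325]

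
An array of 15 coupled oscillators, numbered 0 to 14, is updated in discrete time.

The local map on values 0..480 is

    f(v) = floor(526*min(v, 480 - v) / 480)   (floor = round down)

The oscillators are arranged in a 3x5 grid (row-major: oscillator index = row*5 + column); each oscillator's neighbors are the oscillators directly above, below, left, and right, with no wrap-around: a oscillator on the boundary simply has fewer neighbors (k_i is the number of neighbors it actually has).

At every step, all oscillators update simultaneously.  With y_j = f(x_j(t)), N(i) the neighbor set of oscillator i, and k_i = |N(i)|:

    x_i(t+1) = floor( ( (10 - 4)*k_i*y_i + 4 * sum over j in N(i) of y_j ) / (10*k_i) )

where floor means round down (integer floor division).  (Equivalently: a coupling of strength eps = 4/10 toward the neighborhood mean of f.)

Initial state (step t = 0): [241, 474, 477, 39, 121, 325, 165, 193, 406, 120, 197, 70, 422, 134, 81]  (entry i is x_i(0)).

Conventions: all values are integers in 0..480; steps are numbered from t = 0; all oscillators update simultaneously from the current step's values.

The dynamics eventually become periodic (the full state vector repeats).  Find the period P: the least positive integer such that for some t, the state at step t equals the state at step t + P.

Answer: 2
Key observation: The state at step 19, [250, 250, 251, 248, 246, 253, 253, 254, 251, 248, 255, 255, 255, 255, 252], reappears at step 21 — and no state repeats earlier — so the cycle the system enters has period 2.

Derivation:
t=0: [241, 474, 477, 39, 121, 325, 165, 193, 406, 120, 197, 70, 422, 134, 81]
t=1: [191, 62, 36, 54, 113, 188, 154, 159, 101, 118, 178, 106, 95, 118, 108]
t=2: [180, 95, 63, 71, 111, 199, 157, 146, 115, 124, 181, 131, 118, 121, 122]
t=3: [182, 120, 86, 88, 115, 206, 165, 145, 125, 131, 191, 152, 135, 130, 133]
t=4: [190, 141, 107, 105, 123, 213, 176, 150, 135, 140, 203, 171, 150, 142, 144]
t=5: [202, 161, 127, 122, 134, 222, 189, 160, 146, 150, 217, 189, 165, 155, 155]
t=6: [216, 181, 147, 139, 147, 234, 204, 173, 159, 161, 232, 207, 181, 169, 168]
t=7: [232, 201, 168, 157, 162, 248, 220, 189, 174, 174, 248, 225, 198, 185, 182]
t=8: [247, 222, 190, 176, 178, 252, 237, 207, 191, 189, 252, 242, 216, 201, 197]
t=9: [251, 242, 212, 196, 196, 251, 253, 226, 209, 206, 251, 255, 235, 220, 214]
t=10: [252, 253, 235, 218, 216, 249, 249, 244, 230, 225, 249, 248, 252, 240, 233]
t=11: [249, 250, 253, 242, 238, 252, 253, 255, 251, 246, 253, 253, 252, 258, 254]
t=12: [252, 251, 249, 257, 259, 249, 248, 247, 250, 254, 248, 248, 247, 245, 248]
t=13: [250, 250, 251, 246, 243, 252, 253, 254, 251, 247, 253, 254, 255, 255, 253]
t=14: [251, 251, 250, 254, 257, 249, 248, 247, 250, 253, 248, 247, 246, 246, 249]
t=15: [250, 250, 251, 247, 245, 252, 253, 254, 251, 248, 254, 254, 255, 255, 252]
t=16: [251, 251, 250, 253, 256, 249, 248, 247, 250, 253, 247, 247, 246, 246, 249]
t=17: [250, 250, 251, 248, 246, 253, 253, 254, 251, 248, 254, 255, 255, 255, 252]
t=18: [251, 251, 250, 253, 255, 248, 248, 247, 250, 253, 247, 246, 246, 246, 249]
t=19: [250, 250, 251, 248, 246, 253, 253, 254, 251, 248, 255, 255, 255, 255, 252]
t=20: [251, 251, 250, 253, 255, 248, 248, 247, 250, 253, 246, 246, 246, 246, 249]
t=21: [250, 250, 251, 248, 246, 253, 253, 254, 251, 248, 255, 255, 255, 255, 252]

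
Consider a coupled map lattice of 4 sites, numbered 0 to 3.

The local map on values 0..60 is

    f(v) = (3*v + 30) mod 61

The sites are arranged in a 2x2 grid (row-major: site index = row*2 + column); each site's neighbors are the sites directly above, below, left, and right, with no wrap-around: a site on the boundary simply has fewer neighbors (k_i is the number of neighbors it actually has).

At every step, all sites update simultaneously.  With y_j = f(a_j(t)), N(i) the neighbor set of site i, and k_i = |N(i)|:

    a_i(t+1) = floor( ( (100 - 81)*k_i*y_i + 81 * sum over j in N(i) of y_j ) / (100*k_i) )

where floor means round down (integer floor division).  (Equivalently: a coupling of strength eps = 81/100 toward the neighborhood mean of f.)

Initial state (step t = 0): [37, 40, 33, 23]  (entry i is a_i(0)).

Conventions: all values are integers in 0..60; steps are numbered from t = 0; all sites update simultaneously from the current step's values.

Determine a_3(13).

Answer: a_3(13) = 39

Derivation:
t=0: [37, 40, 33, 23]
t=1: [17, 28, 24, 21]
t=2: [41, 31, 28, 44]
t=3: [27, 28, 38, 29]
t=4: [39, 53, 47, 41]
t=5: [27, 23, 31, 28]
t=6: [25, 48, 41, 25]
t=7: [41, 45, 41, 41]
t=8: [35, 33, 31, 35]
t=9: [5, 11, 10, 5]
t=10: [33, 36, 47, 33]
t=11: [27, 8, 14, 27]
t=12: [35, 50, 42, 35]
t=13: [39, 21, 16, 39]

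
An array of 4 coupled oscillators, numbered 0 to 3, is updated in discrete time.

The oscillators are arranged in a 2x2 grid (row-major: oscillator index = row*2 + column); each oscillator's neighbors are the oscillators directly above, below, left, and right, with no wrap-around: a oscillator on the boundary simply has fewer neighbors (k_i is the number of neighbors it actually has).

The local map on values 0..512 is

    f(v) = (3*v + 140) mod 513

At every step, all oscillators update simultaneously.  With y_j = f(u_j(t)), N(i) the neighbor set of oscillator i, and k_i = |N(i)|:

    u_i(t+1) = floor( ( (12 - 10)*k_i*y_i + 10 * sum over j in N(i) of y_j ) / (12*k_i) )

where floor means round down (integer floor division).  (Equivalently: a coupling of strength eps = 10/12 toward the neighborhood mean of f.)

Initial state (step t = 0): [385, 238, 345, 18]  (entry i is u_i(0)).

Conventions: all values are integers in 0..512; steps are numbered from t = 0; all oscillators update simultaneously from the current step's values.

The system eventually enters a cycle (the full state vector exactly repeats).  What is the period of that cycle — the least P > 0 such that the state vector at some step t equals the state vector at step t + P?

Answer: 9
Key observation: The state at step 46, [385, 381, 381, 385], reappears at step 55 — and no state repeats earlier — so the cycle the system enters has period 9.

Derivation:
t=0: [385, 238, 345, 18]
t=1: [249, 249, 217, 236]
t=2: [334, 357, 341, 327]
t=3: [153, 118, 110, 150]
t=4: [416, 150, 146, 414]
t=5: [119, 312, 310, 118]
t=6: [122, 421, 420, 121]
t=7: [397, 483, 482, 396]
t=8: [91, 261, 260, 90]
t=9: [409, 411, 410, 408]
t=10: [344, 340, 340, 344]
t=11: [136, 144, 144, 136]
t=12: [55, 39, 39, 55]
t=13: [265, 297, 297, 265]
t=14: [74, 352, 352, 74]
t=15: [202, 330, 330, 202]
t=16: [125, 211, 211, 125]
t=17: [217, 45, 45, 217]
t=18: [275, 277, 277, 275]
t=19: [457, 453, 453, 457]
t=20: [475, 483, 483, 475]
t=21: [46, 30, 30, 46]
t=22: [238, 270, 270, 238]
t=23: [421, 357, 357, 421]
t=24: [217, 345, 345, 217]
t=25: [170, 256, 256, 170]
t=26: [352, 180, 180, 352]
t=27: [167, 169, 169, 167]
t=28: [133, 129, 129, 133]
t=29: [16, 24, 24, 16]
t=30: [208, 192, 192, 208]
t=31: [211, 243, 243, 211]
t=32: [340, 276, 276, 340]
t=33: [401, 187, 187, 401]
t=34: [209, 295, 295, 209]
t=35: [469, 297, 297, 469]
t=36: [5, 7, 7, 5]
t=37: [160, 156, 156, 160]
t=38: [97, 105, 105, 97]
t=39: [451, 435, 435, 451]
t=40: [427, 459, 459, 427]
t=41: [475, 411, 411, 475]
t=42: [293, 79, 79, 293]
t=43: [398, 484, 484, 398]
t=44: [95, 265, 265, 95]
t=45: [422, 424, 424, 422]
t=46: [385, 381, 381, 385]
t=47: [259, 267, 267, 259]
t=48: [424, 408, 408, 424]
t=49: [346, 378, 378, 346]
t=50: [232, 168, 168, 232]
t=51: [163, 291, 291, 163]
t=52: [436, 180, 180, 436]
t=53: [209, 379, 379, 209]
t=54: [251, 253, 253, 251]
t=55: [385, 381, 381, 385]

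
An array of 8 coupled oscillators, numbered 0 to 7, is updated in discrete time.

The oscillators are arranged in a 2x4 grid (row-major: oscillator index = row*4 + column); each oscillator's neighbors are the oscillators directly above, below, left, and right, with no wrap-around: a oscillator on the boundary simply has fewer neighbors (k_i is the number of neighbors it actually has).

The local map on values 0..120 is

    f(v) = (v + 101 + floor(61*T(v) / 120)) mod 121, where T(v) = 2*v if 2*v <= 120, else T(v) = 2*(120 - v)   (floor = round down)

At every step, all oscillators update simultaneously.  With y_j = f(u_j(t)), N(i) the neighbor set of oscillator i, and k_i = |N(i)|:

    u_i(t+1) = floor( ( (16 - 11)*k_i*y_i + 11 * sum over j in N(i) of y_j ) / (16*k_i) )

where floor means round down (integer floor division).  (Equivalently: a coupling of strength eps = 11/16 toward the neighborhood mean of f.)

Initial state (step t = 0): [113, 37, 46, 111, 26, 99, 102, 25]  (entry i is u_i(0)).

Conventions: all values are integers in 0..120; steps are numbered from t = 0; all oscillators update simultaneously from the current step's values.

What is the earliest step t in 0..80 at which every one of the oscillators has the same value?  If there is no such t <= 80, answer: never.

Answer: 2
Key observation: Synchronization is absorbing here: once all oscillators are equal they stay equal, and step 2 is the first all-equal step.

Derivation:
t=0: [113, 37, 46, 111, 26, 99, 102, 25]  (not all equal)
t=1: [60, 79, 80, 66, 78, 73, 77, 78]  (not all equal)
t=2: [100, 100, 100, 100, 100, 100, 100, 100]  (all equal)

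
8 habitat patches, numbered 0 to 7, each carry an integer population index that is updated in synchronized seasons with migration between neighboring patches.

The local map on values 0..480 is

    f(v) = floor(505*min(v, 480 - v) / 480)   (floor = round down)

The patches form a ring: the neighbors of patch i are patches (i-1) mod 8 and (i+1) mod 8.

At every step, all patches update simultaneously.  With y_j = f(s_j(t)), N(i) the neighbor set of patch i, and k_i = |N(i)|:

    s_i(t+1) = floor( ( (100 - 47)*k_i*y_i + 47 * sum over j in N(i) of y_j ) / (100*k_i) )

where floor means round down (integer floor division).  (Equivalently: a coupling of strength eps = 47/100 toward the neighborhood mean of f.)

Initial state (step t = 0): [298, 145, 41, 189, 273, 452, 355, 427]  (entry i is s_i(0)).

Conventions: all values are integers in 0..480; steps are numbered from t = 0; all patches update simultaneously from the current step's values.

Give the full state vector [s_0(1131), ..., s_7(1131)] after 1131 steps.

Simulating step by step:
t=0: [298, 145, 41, 189, 273, 452, 355, 427]
t=1: [149, 135, 105, 166, 168, 97, 89, 104]
t=2: [141, 137, 132, 159, 158, 117, 98, 116]
t=3: [140, 143, 146, 159, 156, 128, 112, 123]
t=4: [143, 150, 155, 163, 157, 137, 123, 130]
t=5: [148, 156, 163, 167, 161, 145, 134, 137]
t=6: [154, 163, 170, 172, 166, 153, 143, 145]
t=7: [161, 170, 176, 178, 172, 160, 152, 153]
t=8: [169, 177, 183, 184, 178, 168, 161, 161]
t=9: [177, 185, 190, 191, 185, 176, 170, 170]
t=10: [186, 193, 198, 198, 193, 185, 179, 179]
t=11: [195, 202, 206, 206, 202, 194, 189, 189]
t=12: [205, 211, 215, 215, 211, 204, 199, 199]
t=13: [215, 220, 224, 224, 220, 214, 210, 210]
t=14: [225, 230, 234, 234, 230, 225, 221, 221]
t=15: [236, 241, 244, 244, 241, 236, 232, 232]
t=16: [247, 249, 248, 248, 249, 247, 244, 244]
t=17: [245, 243, 243, 243, 243, 245, 247, 247]
t=18: [247, 248, 249, 249, 248, 247, 245, 245]
t=19: [245, 244, 243, 243, 244, 245, 246, 246]
t=20: [247, 248, 248, 248, 248, 247, 246, 246]
t=21: [245, 244, 244, 244, 244, 245, 245, 245]
t=22: [247, 247, 248, 248, 247, 247, 247, 247]
t=23: [245, 244, 244, 244, 244, 245, 245, 245]

Answer: [245, 244, 244, 244, 244, 245, 245, 245]
Key observation: The state at step 21, [245, 244, 244, 244, 244, 245, 245, 245], reappears at step 23: the system is in a cycle of period 2 from step 21 on.  Therefore the state at step 1131 equals the state at step 21 + ((1131 - 21) mod 2) = 21, which is [245, 244, 244, 244, 244, 245, 245, 245].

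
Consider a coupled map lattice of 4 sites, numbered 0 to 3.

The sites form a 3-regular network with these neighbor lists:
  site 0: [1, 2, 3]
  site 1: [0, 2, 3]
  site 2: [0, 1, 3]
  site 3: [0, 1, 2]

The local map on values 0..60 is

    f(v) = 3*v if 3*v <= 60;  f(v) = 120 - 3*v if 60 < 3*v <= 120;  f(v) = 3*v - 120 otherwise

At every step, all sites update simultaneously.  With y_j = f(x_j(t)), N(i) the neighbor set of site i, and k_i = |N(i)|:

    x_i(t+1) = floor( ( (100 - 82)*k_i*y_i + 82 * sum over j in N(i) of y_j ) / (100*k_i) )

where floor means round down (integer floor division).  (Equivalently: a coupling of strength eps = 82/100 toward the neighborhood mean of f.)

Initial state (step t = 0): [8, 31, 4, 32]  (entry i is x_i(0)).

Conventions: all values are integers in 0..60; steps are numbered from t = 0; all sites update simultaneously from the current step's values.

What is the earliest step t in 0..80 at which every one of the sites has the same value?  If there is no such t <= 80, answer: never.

Answer: 2
Key observation: Synchronization is absorbing here: once all sites are equal they stay equal, and step 2 is the first all-equal step.

Derivation:
t=0: [8, 31, 4, 32]  (not all equal)
t=1: [21, 21, 22, 21]  (not all equal)
t=2: [56, 56, 56, 56]  (all equal)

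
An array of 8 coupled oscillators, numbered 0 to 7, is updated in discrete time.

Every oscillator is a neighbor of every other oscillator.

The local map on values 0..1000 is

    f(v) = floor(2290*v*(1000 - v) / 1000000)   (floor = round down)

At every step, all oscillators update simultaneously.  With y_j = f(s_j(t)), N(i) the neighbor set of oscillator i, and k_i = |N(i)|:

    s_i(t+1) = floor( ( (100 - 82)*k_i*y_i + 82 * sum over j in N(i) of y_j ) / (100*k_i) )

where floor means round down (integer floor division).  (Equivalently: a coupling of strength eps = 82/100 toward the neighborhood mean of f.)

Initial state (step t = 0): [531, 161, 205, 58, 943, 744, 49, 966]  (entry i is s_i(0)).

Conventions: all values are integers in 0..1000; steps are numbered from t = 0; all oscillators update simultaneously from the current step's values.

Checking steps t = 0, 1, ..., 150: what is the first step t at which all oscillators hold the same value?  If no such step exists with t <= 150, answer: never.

Answer: 3
Key observation: Synchronization is absorbing here: once all oscillators are equal they stay equal, and step 3 is the first all-equal step.

Derivation:
t=0: [531, 161, 205, 58, 943, 744, 49, 966]  (not all equal)
t=1: [283, 267, 271, 255, 255, 275, 254, 252]  (not all equal)
t=2: [445, 444, 444, 443, 443, 444, 443, 443]  (not all equal)
t=3: [565, 565, 565, 565, 565, 565, 565, 565]  (all equal)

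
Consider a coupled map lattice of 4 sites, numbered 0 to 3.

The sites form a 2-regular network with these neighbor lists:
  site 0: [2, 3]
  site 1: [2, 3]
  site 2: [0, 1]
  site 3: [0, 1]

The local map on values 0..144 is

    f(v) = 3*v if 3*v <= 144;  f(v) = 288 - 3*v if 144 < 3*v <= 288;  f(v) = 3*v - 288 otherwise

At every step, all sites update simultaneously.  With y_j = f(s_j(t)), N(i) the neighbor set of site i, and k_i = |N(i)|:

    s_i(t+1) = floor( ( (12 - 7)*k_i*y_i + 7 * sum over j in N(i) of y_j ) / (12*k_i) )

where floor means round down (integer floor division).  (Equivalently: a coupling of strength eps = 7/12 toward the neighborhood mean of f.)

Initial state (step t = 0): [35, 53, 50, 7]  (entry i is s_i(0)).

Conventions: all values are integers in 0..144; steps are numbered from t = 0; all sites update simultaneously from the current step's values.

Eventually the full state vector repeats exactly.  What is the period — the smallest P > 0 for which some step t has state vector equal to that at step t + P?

Simulating step by step:
t=0: [35, 53, 50, 7]
t=1: [90, 100, 125, 77]
t=2: [49, 47, 45, 32]
t=3: [126, 126, 138, 122]
t=4: [97, 97, 105, 85]
t=5: [18, 18, 13, 15]
t=6: [47, 47, 47, 50]
t=7: [140, 140, 141, 139]
t=8: [132, 132, 133, 130]
t=9: [107, 107, 109, 105]
t=10: [33, 33, 35, 30]
t=11: [98, 98, 101, 95]
t=12: [7, 7, 9, 4]
t=13: [20, 20, 23, 17]
t=14: [60, 60, 63, 56]
t=15: [108, 108, 104, 113]
t=16: [36, 36, 31, 42]
t=17: [108, 108, 101, 115]
t=18: [36, 36, 27, 44]
t=19: [107, 107, 96, 118]
t=20: [33, 33, 19, 46]
t=21: [98, 98, 81, 115]
t=22: [32, 32, 22, 27]
t=23: [82, 82, 83, 89]
t=24: [35, 35, 40, 33]
t=25: [107, 107, 111, 102]
t=26: [32, 32, 38, 26]
t=27: [96, 96, 103, 88]
t=28: [13, 13, 8, 10]
t=29: [32, 32, 32, 35]
t=30: [98, 98, 96, 99]
t=31: [5, 5, 3, 7]
t=32: [15, 15, 12, 17]
t=33: [44, 44, 41, 47]
t=34: [132, 132, 128, 135]
t=35: [107, 107, 103, 111]
t=36: [33, 33, 28, 38]
t=37: [99, 99, 92, 105]
t=38: [15, 15, 10, 16]
t=39: [41, 41, 38, 46]
t=40: [124, 124, 119, 129]
t=41: [84, 84, 77, 90]
t=42: [36, 36, 44, 28]
t=43: [108, 108, 118, 98]
t=44: [36, 36, 48, 23]
t=45: [107, 107, 123, 91]
t=46: [41, 41, 53, 25]
t=47: [110, 110, 125, 103]
t=48: [49, 49, 60, 33]
t=49: [119, 119, 127, 123]
t=50: [79, 79, 79, 74]
t=51: [55, 55, 51, 57]
t=52: [124, 124, 128, 120]
t=53: [84, 84, 89, 79]
t=54: [36, 36, 29, 42]
t=55: [107, 107, 99, 115]
t=56: [33, 33, 23, 43]
t=57: [99, 99, 86, 111]
t=58: [25, 25, 17, 24]
t=59: [67, 67, 65, 73]
t=60: [83, 83, 89, 79]
t=61: [37, 37, 31, 44]
t=62: [111, 111, 103, 119]
t=63: [45, 45, 35, 55]
t=64: [122, 122, 122, 130]
t=65: [85, 85, 78, 88]
t=66: [36, 36, 41, 29]
t=67: [106, 106, 114, 99]
t=68: [30, 30, 40, 21]
t=69: [90, 90, 102, 78]
t=70: [28, 28, 18, 33]
t=71: [79, 79, 71, 90]
t=72: [48, 48, 61, 37]
t=73: [123, 123, 127, 130]
t=74: [90, 90, 86, 89]
t=75: [22, 22, 23, 19]
t=76: [64, 64, 67, 62]
t=77: [95, 95, 92, 98]
t=78: [6, 6, 6, 4]
t=79: [16, 16, 18, 15]
t=80: [48, 48, 50, 46]
t=81: [140, 140, 141, 141]
t=82: [133, 133, 133, 133]
t=83: [111, 111, 111, 111]
t=84: [45, 45, 45, 45]
t=85: [135, 135, 135, 135]
t=86: [117, 117, 117, 117]
t=87: [63, 63, 63, 63]
t=88: [99, 99, 99, 99]
t=89: [9, 9, 9, 9]
t=90: [27, 27, 27, 27]
t=91: [81, 81, 81, 81]
t=92: [45, 45, 45, 45]

Answer: 8
Key observation: The state at step 84, [45, 45, 45, 45], reappears at step 92 — and no state repeats earlier — so the cycle the system enters has period 8.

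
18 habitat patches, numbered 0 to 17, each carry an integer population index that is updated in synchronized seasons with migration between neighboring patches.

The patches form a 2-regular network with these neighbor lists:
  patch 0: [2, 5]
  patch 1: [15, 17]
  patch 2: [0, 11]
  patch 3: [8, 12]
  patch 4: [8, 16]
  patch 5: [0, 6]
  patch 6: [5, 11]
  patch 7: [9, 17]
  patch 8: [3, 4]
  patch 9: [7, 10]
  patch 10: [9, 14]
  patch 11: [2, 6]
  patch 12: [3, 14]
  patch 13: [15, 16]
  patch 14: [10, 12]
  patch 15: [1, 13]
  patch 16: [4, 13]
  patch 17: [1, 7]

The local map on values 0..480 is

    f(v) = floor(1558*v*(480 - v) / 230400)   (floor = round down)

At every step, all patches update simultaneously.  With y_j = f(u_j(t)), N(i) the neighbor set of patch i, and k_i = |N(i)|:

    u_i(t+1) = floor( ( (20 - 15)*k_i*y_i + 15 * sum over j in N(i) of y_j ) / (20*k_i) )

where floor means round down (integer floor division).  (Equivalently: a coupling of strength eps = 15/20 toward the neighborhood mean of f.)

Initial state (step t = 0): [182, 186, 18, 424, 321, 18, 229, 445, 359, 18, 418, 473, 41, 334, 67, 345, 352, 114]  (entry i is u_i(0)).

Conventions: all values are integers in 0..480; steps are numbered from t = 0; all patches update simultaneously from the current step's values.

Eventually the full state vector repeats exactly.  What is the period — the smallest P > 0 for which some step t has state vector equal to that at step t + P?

Answer: 2
Key observation: The state at step 18, [389, 389, 389, 389, 389, 389, 389, 389, 389, 389, 389, 389, 389, 389, 389, 389, 389, 389], reappears at step 20 — and no state repeats earlier — so the cycle the system enters has period 2.

Derivation:
t=0: [182, 186, 18, 424, 321, 18, 229, 445, 359, 18, 418, 473, 41, 334, 67, 345, 352, 114]
t=1: [133, 315, 159, 195, 310, 296, 126, 153, 262, 119, 134, 172, 160, 314, 157, 340, 328, 248]
t=2: [345, 354, 337, 368, 360, 321, 347, 339, 370, 316, 315, 331, 355, 334, 332, 343, 349, 355]
t=3: [329, 306, 323, 285, 292, 321, 332, 324, 282, 340, 343, 322, 303, 317, 327, 315, 310, 309]
t=4: [341, 355, 340, 370, 367, 336, 341, 339, 374, 327, 326, 338, 357, 352, 339, 353, 359, 352]
t=5: [323, 302, 321, 280, 280, 321, 324, 321, 275, 332, 332, 321, 298, 299, 318, 302, 292, 309]
t=6: [344, 360, 343, 374, 376, 342, 344, 344, 378, 336, 338, 343, 363, 366, 348, 363, 371, 354]
t=7: [317, 293, 316, 272, 265, 316, 317, 314, 264, 321, 319, 316, 288, 280, 306, 287, 273, 303]
t=8: [349, 368, 349, 379, 383, 349, 349, 353, 383, 348, 351, 349, 371, 378, 360, 374, 381, 361]
t=9: [309, 278, 309, 261, 252, 309, 309, 300, 253, 305, 302, 309, 274, 261, 290, 268, 255, 290]
t=10: [357, 378, 357, 384, 387, 357, 357, 365, 387, 363, 365, 357, 379, 385, 372, 382, 387, 372]
t=11: [296, 261, 296, 250, 243, 296, 296, 280, 245, 284, 280, 296, 259, 247, 270, 253, 244, 271]
t=12: [368, 385, 368, 388, 389, 368, 368, 379, 388, 377, 379, 368, 385, 388, 382, 387, 389, 382]
t=13: [278, 247, 278, 243, 239, 278, 278, 257, 240, 259, 257, 278, 247, 241, 252, 243, 239, 252]
t=14: [379, 388, 379, 389, 389, 379, 379, 387, 389, 387, 387, 379, 388, 389, 388, 389, 389, 388]
t=15: [258, 240, 258, 239, 239, 258, 258, 242, 239, 243, 242, 258, 240, 239, 241, 239, 239, 241]
t=16: [387, 389, 387, 389, 389, 387, 387, 389, 389, 389, 389, 387, 389, 389, 389, 389, 389, 389]
t=17: [243, 239, 243, 239, 239, 243, 243, 239, 239, 239, 239, 243, 239, 239, 239, 239, 239, 239]
t=18: [389, 389, 389, 389, 389, 389, 389, 389, 389, 389, 389, 389, 389, 389, 389, 389, 389, 389]
t=19: [239, 239, 239, 239, 239, 239, 239, 239, 239, 239, 239, 239, 239, 239, 239, 239, 239, 239]
t=20: [389, 389, 389, 389, 389, 389, 389, 389, 389, 389, 389, 389, 389, 389, 389, 389, 389, 389]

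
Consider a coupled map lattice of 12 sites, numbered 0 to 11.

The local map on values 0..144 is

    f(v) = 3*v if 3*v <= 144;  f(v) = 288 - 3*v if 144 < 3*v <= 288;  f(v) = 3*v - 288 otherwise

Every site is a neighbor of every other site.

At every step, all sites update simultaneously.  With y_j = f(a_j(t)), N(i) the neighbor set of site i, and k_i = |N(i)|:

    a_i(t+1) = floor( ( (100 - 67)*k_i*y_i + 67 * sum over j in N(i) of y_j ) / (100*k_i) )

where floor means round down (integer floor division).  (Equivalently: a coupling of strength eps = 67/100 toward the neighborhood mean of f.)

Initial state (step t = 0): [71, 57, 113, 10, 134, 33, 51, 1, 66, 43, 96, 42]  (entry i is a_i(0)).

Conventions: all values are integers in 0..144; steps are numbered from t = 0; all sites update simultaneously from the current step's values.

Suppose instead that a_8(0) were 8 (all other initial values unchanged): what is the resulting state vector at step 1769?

Simulating step by step:
t=0: [71, 57, 113, 10, 134, 33, 51, 1, 8, 43, 96, 42]
t=1: [75, 86, 68, 63, 85, 81, 91, 55, 61, 89, 55, 88]
t=2: [63, 54, 69, 73, 55, 58, 50, 79, 74, 52, 79, 53]
t=3: [98, 105, 93, 90, 104, 102, 108, 85, 89, 107, 85, 106]
t=4: [19, 24, 19, 22, 24, 22, 27, 26, 23, 26, 26, 25]
t=5: [67, 71, 67, 69, 71, 69, 73, 72, 70, 72, 72, 71]
t=6: [79, 76, 79, 78, 76, 78, 74, 75, 77, 75, 75, 76]
t=7: [56, 58, 56, 57, 58, 57, 60, 59, 58, 59, 59, 58]
t=8: [115, 114, 115, 114, 114, 114, 112, 113, 114, 113, 113, 114]
t=9: [54, 53, 54, 53, 53, 53, 51, 52, 53, 52, 52, 53]
t=10: [128, 129, 128, 129, 129, 129, 131, 130, 129, 130, 130, 129]
t=11: [98, 99, 98, 99, 99, 99, 101, 100, 99, 100, 100, 99]
t=12: [8, 9, 8, 9, 9, 9, 11, 10, 9, 10, 10, 9]
t=13: [26, 27, 26, 27, 27, 27, 29, 28, 27, 28, 28, 27]
t=14: [80, 81, 80, 81, 81, 81, 83, 82, 81, 82, 82, 81]
t=15: [45, 44, 45, 44, 44, 44, 42, 43, 44, 43, 43, 44]
t=16: [132, 131, 132, 131, 131, 131, 129, 130, 131, 130, 130, 131]
t=17: [105, 104, 105, 104, 104, 104, 102, 103, 104, 103, 103, 104]
t=18: [24, 23, 24, 23, 23, 23, 21, 22, 23, 22, 22, 23]
t=19: [69, 68, 69, 68, 68, 68, 66, 67, 68, 67, 67, 68]
t=20: [83, 84, 83, 84, 84, 84, 86, 85, 84, 85, 85, 84]
t=21: [36, 35, 36, 35, 35, 35, 33, 34, 35, 34, 34, 35]
t=22: [105, 104, 105, 104, 104, 104, 102, 103, 104, 103, 103, 104]

Answer: [69, 68, 69, 68, 68, 68, 66, 67, 68, 67, 67, 68]
Key observation: The state at step 17, [105, 104, 105, 104, 104, 104, 102, 103, 104, 103, 103, 104], reappears at step 22: the system is in a cycle of period 5 from step 17 on.  Therefore the state at step 1769 equals the state at step 17 + ((1769 - 17) mod 5) = 19, which is [69, 68, 69, 68, 68, 68, 66, 67, 68, 67, 67, 68].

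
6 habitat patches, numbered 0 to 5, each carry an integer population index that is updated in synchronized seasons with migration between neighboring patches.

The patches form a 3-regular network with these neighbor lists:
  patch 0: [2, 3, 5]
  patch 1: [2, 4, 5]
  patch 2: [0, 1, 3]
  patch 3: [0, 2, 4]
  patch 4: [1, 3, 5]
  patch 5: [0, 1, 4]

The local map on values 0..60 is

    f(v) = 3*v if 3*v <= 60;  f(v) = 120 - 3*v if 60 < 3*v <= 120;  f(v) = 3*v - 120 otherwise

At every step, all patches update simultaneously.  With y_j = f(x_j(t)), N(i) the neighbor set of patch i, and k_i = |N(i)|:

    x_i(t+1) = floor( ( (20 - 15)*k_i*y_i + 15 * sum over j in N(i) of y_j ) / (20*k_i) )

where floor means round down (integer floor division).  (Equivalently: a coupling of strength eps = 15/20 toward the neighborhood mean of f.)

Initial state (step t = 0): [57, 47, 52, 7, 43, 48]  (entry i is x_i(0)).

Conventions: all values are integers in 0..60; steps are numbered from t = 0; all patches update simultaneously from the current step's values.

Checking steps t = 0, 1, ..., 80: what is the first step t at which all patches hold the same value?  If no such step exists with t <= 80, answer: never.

Simulating step by step:
t=0: [57, 47, 52, 7, 43, 48]  (not all equal)
t=1: [33, 22, 32, 29, 18, 26]  (not all equal)
t=2: [30, 43, 33, 33, 45, 42]  (not all equal)
t=3: [19, 12, 20, 21, 12, 15]  (not all equal)
t=4: [54, 44, 52, 52, 43, 43]  (not all equal)
t=5: [30, 16, 31, 30, 16, 18]  (not all equal)
t=6: [35, 44, 33, 33, 45, 45]  (not all equal)
t=7: [18, 15, 17, 18, 15, 14]  (not all equal)
t=8: [50, 45, 51, 51, 46, 46]  (not all equal)
t=9: [28, 21, 27, 28, 21, 20]  (not all equal)
t=10: [42, 53, 42, 42, 52, 52]  (not all equal)
t=11: [13, 29, 14, 13, 29, 29]  (not all equal)
t=12: [38, 35, 38, 38, 34, 34]  (not all equal)
t=13: [9, 14, 8, 9, 14, 14]  (not all equal)
t=14: [30, 37, 30, 30, 38, 38]  (not all equal)
t=15: [24, 12, 24, 24, 12, 12]  (not all equal)
t=16: [45, 39, 45, 45, 39, 39]  (not all equal)
t=17: [12, 6, 12, 12, 6, 6]  (not all equal)
t=18: [31, 22, 31, 31, 22, 22]  (not all equal)
t=19: [33, 47, 33, 33, 47, 47]  (not all equal)
t=20: [21, 21, 21, 21, 21, 21]  (all equal)

Answer: 20
Key observation: Synchronization is absorbing here: once all patches are equal they stay equal, and step 20 is the first all-equal step.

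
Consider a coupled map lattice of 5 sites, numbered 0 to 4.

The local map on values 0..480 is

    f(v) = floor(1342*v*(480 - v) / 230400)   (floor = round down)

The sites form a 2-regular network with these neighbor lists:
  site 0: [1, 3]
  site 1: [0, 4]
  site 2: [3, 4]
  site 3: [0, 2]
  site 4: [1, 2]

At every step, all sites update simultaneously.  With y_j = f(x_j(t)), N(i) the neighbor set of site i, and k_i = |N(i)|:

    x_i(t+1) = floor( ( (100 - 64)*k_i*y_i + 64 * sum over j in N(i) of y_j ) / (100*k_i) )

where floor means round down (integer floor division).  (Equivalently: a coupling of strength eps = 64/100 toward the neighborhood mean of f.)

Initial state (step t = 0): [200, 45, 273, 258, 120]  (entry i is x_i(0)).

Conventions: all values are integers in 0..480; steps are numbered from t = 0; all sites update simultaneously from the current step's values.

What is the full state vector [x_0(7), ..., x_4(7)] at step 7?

Answer: [304, 304, 304, 304, 304]

Derivation:
t=0: [200, 45, 273, 258, 120]
t=1: [260, 225, 305, 329, 232]
t=2: [319, 334, 311, 309, 326]
t=3: [296, 291, 301, 304, 293]
t=4: [316, 318, 314, 313, 317]
t=5: [301, 300, 302, 302, 300]
t=6: [313, 313, 313, 313, 313]
t=7: [304, 304, 304, 304, 304]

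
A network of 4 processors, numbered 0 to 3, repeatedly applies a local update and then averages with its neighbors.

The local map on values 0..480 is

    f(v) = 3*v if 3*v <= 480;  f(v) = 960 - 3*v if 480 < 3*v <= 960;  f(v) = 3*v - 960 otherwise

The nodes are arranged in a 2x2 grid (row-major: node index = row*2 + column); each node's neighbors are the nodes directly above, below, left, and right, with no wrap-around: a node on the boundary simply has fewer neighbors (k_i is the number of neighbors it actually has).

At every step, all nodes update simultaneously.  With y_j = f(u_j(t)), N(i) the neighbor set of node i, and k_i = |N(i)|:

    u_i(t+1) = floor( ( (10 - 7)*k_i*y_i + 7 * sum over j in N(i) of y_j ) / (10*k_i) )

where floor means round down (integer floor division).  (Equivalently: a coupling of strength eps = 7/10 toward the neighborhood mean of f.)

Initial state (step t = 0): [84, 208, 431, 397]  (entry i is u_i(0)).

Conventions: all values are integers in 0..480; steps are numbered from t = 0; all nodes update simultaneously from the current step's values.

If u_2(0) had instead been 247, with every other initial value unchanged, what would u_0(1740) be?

Simulating step by step:
t=0: [84, 208, 247, 397]
t=1: [269, 269, 234, 263]
t=2: [189, 159, 190, 195]
t=3: [421, 411, 385, 415]
t=4: [254, 287, 264, 249]
t=5: [152, 173, 194, 157]
t=6: [423, 456, 437, 427]
t=7: [358, 342, 325, 361]
t=8: [62, 102, 87, 65]
t=9: [254, 225, 211, 256]
t=10: [273, 222, 234, 271]
t=11: [235, 189, 178, 237]
t=12: [363, 294, 304, 361]
t=13: [82, 111, 102, 81]
t=14: [297, 271, 262, 296]
t=15: [133, 93, 101, 133]
t=16: [323, 363, 370, 323]
t=17: [100, 45, 51, 100]
t=18: [190, 250, 255, 190]
t=19: [258, 336, 331, 258]
t=20: [84, 144, 140, 84]
t=21: [373, 306, 302, 373]
t=22: [81, 123, 127, 81]
t=23: [335, 280, 284, 335]
t=24: [93, 67, 63, 93]
t=25: [220, 255, 252, 220]
t=26: [229, 268, 271, 229]
t=27: [187, 237, 235, 187]
t=28: [296, 354, 355, 296]
t=29: [94, 81, 81, 94]
t=30: [254, 270, 270, 254]
t=31: [164, 183, 183, 164]
t=32: [428, 450, 450, 428]
t=33: [370, 343, 343, 370]
t=34: [93, 125, 125, 93]
t=35: [346, 307, 307, 346]
t=36: [50, 66, 66, 50]
t=37: [183, 164, 164, 183]
t=38: [450, 428, 428, 450]
t=39: [343, 370, 370, 343]
t=40: [125, 93, 93, 125]
t=41: [307, 346, 346, 307]
t=42: [66, 50, 50, 66]
t=43: [164, 183, 183, 164]

Answer: u_0(1740) = 50
Key observation: The state at step 31, [164, 183, 183, 164], reappears at step 43: the system is in a cycle of period 12 from step 31 on.  Therefore the state at step 1740 equals the state at step 31 + ((1740 - 31) mod 12) = 36, which is [50, 66, 66, 50].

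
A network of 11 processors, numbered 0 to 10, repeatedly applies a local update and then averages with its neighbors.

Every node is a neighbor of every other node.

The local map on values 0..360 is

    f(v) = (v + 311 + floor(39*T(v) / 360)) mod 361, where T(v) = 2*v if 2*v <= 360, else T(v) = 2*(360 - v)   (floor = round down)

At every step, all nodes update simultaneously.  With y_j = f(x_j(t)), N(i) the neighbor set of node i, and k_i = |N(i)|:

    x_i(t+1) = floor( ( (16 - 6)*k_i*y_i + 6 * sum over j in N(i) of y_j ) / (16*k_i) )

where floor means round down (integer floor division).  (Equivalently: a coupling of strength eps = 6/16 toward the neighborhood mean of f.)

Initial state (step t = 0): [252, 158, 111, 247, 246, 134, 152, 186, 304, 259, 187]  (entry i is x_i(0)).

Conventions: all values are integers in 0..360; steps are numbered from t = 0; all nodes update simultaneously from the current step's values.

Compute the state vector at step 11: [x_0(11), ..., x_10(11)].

Simulating step by step:
t=0: [252, 158, 111, 247, 246, 134, 152, 186, 304, 259, 187]
t=1: [206, 157, 124, 204, 203, 140, 153, 176, 230, 209, 176]
t=2: [178, 149, 125, 176, 176, 137, 146, 163, 189, 179, 163]
t=3: [157, 137, 120, 156, 156, 128, 134, 147, 163, 158, 147]
t=4: [135, 120, 108, 133, 133, 114, 118, 127, 139, 135, 127]
t=5: [109, 98, 90, 107, 107, 94, 97, 103, 112, 109, 103]
t=6: [78, 71, 65, 77, 77, 68, 70, 74, 81, 78, 74]
t=7: [42, 37, 33, 41, 41, 35, 36, 39, 44, 42, 39]
t=8: [107, 316, 313, 318, 318, 314, 315, 317, 108, 107, 317]
t=9: [138, 253, 251, 254, 254, 251, 252, 253, 139, 138, 253]
t=10: [149, 213, 212, 213, 213, 212, 213, 213, 150, 149, 213]
t=11: [149, 186, 186, 186, 186, 186, 186, 186, 150, 149, 186]

Answer: [149, 186, 186, 186, 186, 186, 186, 186, 150, 149, 186]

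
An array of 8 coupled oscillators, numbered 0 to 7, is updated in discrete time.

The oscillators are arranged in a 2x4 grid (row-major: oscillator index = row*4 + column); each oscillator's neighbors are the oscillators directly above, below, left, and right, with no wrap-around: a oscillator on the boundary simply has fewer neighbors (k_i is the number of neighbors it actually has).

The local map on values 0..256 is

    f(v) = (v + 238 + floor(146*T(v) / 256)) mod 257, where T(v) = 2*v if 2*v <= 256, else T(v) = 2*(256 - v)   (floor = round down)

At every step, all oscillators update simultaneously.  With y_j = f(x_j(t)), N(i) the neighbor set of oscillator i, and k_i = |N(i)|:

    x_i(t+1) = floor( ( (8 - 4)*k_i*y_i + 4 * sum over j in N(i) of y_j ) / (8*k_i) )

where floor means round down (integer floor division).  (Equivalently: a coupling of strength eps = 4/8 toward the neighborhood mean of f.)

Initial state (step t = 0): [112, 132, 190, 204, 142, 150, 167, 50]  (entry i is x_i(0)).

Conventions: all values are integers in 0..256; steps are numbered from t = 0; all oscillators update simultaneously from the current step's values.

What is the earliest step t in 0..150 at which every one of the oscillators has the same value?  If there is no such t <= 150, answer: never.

Simulating step by step:
t=0: [112, 132, 190, 204, 142, 150, 167, 50]  (not all equal)
t=1: [236, 246, 247, 205, 244, 251, 222, 167]  (not all equal)
t=2: [238, 238, 239, 243, 238, 238, 241, 245]  (not all equal)
t=3: [239, 239, 238, 238, 239, 239, 238, 238]  (not all equal)
t=4: [239, 239, 239, 239, 239, 239, 239, 239]  (all equal)

Answer: 4
Key observation: Synchronization is absorbing here: once all oscillators are equal they stay equal, and step 4 is the first all-equal step.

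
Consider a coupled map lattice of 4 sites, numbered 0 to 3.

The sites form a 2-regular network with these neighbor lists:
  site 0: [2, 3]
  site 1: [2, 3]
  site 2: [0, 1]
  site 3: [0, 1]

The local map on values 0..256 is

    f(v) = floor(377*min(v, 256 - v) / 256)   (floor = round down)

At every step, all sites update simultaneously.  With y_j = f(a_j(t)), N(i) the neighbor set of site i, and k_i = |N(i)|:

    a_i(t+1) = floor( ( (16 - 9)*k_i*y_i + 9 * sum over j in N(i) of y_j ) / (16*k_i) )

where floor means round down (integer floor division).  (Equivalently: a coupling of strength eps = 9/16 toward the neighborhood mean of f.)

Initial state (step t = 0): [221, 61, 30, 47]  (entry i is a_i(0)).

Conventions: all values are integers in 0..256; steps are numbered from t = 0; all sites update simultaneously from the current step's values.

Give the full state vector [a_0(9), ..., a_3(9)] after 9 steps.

Answer: [117, 117, 117, 117]

Derivation:
t=0: [221, 61, 30, 47]
t=1: [54, 70, 58, 69]
t=2: [86, 97, 88, 95]
t=3: [130, 137, 131, 136]
t=4: [182, 177, 181, 178]
t=5: [110, 113, 111, 112]
t=6: [162, 164, 163, 163]
t=7: [136, 135, 136, 136]
t=8: [176, 176, 176, 176]
t=9: [117, 117, 117, 117]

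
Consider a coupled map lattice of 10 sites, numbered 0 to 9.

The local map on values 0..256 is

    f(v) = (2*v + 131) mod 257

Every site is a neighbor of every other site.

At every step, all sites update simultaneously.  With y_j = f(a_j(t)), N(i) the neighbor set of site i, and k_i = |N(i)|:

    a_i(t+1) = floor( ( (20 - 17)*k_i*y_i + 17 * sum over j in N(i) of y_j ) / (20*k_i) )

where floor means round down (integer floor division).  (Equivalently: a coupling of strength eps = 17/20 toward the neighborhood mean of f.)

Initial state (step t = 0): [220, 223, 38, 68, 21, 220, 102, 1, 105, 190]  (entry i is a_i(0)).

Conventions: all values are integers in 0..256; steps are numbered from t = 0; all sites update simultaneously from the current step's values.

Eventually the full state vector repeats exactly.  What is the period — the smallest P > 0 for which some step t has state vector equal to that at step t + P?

Simulating step by step:
t=0: [220, 223, 38, 68, 21, 220, 102, 1, 105, 190]
t=1: [108, 108, 116, 105, 115, 108, 109, 112, 110, 119]
t=2: [95, 95, 96, 95, 96, 95, 95, 96, 95, 96]
t=3: [64, 64, 64, 64, 64, 64, 64, 64, 64, 64]
t=4: [2, 2, 2, 2, 2, 2, 2, 2, 2, 2]
t=5: [135, 135, 135, 135, 135, 135, 135, 135, 135, 135]
t=6: [144, 144, 144, 144, 144, 144, 144, 144, 144, 144]
t=7: [162, 162, 162, 162, 162, 162, 162, 162, 162, 162]
t=8: [198, 198, 198, 198, 198, 198, 198, 198, 198, 198]
t=9: [13, 13, 13, 13, 13, 13, 13, 13, 13, 13]
t=10: [157, 157, 157, 157, 157, 157, 157, 157, 157, 157]
t=11: [188, 188, 188, 188, 188, 188, 188, 188, 188, 188]
t=12: [250, 250, 250, 250, 250, 250, 250, 250, 250, 250]
t=13: [117, 117, 117, 117, 117, 117, 117, 117, 117, 117]
t=14: [108, 108, 108, 108, 108, 108, 108, 108, 108, 108]
t=15: [90, 90, 90, 90, 90, 90, 90, 90, 90, 90]
t=16: [54, 54, 54, 54, 54, 54, 54, 54, 54, 54]
t=17: [239, 239, 239, 239, 239, 239, 239, 239, 239, 239]
t=18: [95, 95, 95, 95, 95, 95, 95, 95, 95, 95]
t=19: [64, 64, 64, 64, 64, 64, 64, 64, 64, 64]

Answer: 16
Key observation: The state at step 3, [64, 64, 64, 64, 64, 64, 64, 64, 64, 64], reappears at step 19 — and no state repeats earlier — so the cycle the system enters has period 16.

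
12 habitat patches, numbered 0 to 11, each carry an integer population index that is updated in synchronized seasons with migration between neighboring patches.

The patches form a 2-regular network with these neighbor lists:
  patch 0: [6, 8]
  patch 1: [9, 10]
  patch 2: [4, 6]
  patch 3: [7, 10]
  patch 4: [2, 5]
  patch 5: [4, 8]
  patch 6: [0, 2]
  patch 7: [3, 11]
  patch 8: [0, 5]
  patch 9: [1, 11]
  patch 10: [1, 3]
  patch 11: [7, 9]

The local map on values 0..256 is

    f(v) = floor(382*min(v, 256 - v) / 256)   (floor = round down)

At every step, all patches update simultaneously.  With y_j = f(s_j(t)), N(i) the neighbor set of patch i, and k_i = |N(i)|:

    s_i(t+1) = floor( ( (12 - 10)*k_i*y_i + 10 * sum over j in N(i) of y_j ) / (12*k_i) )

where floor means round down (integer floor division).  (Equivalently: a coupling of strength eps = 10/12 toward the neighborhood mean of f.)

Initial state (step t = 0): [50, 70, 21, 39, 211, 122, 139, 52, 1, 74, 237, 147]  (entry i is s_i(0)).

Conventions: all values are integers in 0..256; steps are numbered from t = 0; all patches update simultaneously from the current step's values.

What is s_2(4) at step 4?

Simulating step by step:
t=0: [50, 70, 21, 39, 211, 122, 139, 52, 1, 74, 237, 147]
t=1: [85, 74, 105, 53, 99, 58, 72, 104, 106, 129, 72, 104]
t=2: [131, 141, 131, 122, 125, 141, 135, 123, 114, 141, 96, 169]
t=3: [176, 159, 183, 166, 179, 176, 185, 160, 177, 153, 170, 169]
t=4: [112, 141, 109, 135, 113, 116, 112, 133, 118, 139, 137, 144]

Answer: s_2(4) = 109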